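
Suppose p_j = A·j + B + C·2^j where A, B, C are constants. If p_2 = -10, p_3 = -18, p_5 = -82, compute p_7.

-362

Plug in j = 2, 3, 5: 2A + B + 4C = -10; 3A + B + 8C = -18; 5A + B + 32C = -82.
Subtracting the first from the second: A + 4C = -8.
Subtracting the second from the third: 2A + 24C = -64.
Solving: C = -3, A = 4, then B = -6.
So p_j = 4·j + (-6) + (-3)·2^j; at j=7 this is -362.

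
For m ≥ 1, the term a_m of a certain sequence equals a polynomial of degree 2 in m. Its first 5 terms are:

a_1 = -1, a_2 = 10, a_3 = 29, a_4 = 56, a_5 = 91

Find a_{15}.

881

1st diffs: 11, 19, 27, 35.
2nd diffs: 8, 8, 8 (constant).
Newton forward-difference form: a_m = -1 + 11·C(m-1,1) + 8·C(m-1,2).
At m = 15: m-1 = 14, so a_{15} = -1 + 154 + 728 = 881.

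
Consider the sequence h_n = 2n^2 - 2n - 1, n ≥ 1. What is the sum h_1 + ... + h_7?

Over n = 1..7: Σn = 28, Σn² = 140.
Total = (2)·140 + (-2)·28 + (-1)·7 = 217.

217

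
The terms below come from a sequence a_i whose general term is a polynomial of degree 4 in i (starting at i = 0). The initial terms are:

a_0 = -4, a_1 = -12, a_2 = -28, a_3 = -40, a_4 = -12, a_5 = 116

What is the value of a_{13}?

19860

1st diffs: -8, -16, -12, 28, 128.
2nd diffs: -8, 4, 40, 100.
3rd diffs: 12, 36, 60.
4th diffs: 24, 24 (constant).
So a_i = i^4 - 4i^3 + i^2 - 6i - 4.
Evaluating at i = 13 gives a_{13} = 19860.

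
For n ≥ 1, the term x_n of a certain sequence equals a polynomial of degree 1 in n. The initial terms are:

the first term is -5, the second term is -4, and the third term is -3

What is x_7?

1

1st diffs: 1, 1 (constant).
So x_n = n - 6.
Evaluating at n = 7 gives x_7 = 1.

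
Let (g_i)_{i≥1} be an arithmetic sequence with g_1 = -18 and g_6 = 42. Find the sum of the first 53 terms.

Common difference d = (42 - (-18)) / (6 - 1) = 12.
g_i = -18 + (i - 1)·12.
g_{53} = 606; S = 53·(-18 + 606)/2 = 15582.

15582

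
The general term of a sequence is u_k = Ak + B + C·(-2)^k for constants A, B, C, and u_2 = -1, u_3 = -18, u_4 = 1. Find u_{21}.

The three given values yield: 2A + B + 4C = -1; 3A + B - 8C = -18; 4A + B + 16C = 1.
Subtracting the first from the second: A - 12C = -17.
Subtracting the second from the third: A + 24C = 19.
Solving: C = 1, A = -5, then B = 5.
Hence u_{21} = -5·21 + 5 + 1·(-2097152) = -2097252.

-2097252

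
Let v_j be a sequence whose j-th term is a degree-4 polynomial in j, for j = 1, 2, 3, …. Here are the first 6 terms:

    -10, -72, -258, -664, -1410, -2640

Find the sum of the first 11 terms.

1st diffs: -62, -186, -406, -746, -1230.
2nd diffs: -124, -220, -340, -484.
3rd diffs: -96, -120, -144.
4th diffs: -24, -24 (constant).
Newton forward-difference form: v_j = -10 + (-62)·C(j-1,1) + (-124)·C(j-1,2) + (-96)·C(j-1,3) + (-24)·C(j-1,4).
Continuing: …, -4522, -7248, -11034, -16120, …, v_{11} = -22770.
Summing j = 1..11 (11 terms) gives -66748.

-66748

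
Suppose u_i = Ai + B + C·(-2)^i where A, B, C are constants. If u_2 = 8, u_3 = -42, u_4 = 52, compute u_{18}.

1048536

At i = 2, 3, 4: 2A + B + 4C = 8; 3A + B - 8C = -42; 4A + B + 16C = 52.
Subtracting the first from the second: A - 12C = -50.
Subtracting the second from the third: A + 24C = 94.
Solving: C = 4, A = -2, then B = -4.
So u_i = -2·i + (-4) + 4·(-2)^i; at i=18 this is 1048536.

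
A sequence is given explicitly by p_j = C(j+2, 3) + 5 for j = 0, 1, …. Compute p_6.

C(8, 3) = 56, so p_6 = 61.

61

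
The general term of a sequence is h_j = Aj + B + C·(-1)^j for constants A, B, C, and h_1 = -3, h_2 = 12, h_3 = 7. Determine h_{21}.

97

Write the equations: A + B - C = -3; 2A + B + C = 12; 3A + B - C = 7.
Subtracting the first from the second: A + 2C = 15.
Subtracting the second from the third: A - 2C = -5.
Solving: C = 5, A = 5, then B = -3.
Hence h_{21} = 5·21 + (-3) + 5·(-1) = 97.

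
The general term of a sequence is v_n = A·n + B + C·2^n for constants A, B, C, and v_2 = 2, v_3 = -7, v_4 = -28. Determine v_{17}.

Plug in n = 2, 3, 4: 2A + B + 4C = 2; 3A + B + 8C = -7; 4A + B + 16C = -28.
Subtracting the first from the second: A + 4C = -9.
Subtracting the second from the third: A + 8C = -21.
Solving: C = -3, A = 3, then B = 8.
Hence v_{17} = 3·17 + 8 + (-3)·131072 = -393157.

-393157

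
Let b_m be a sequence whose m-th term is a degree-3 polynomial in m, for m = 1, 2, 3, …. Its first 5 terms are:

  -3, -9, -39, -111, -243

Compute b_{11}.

1st diffs: -6, -30, -72, -132.
2nd diffs: -24, -42, -60.
3rd diffs: -18, -18 (constant).
So b_m = -3m^3 + 6m^2 - 3m - 3.
Evaluating at m = 11 gives b_{11} = -3303.

-3303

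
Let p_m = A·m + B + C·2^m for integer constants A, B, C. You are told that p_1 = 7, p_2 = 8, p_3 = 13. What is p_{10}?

2024

The three given values yield: A + B + 2C = 7; 2A + B + 4C = 8; 3A + B + 8C = 13.
Subtracting the first from the second: A + 2C = 1.
Subtracting the second from the third: A + 4C = 5.
Solving: C = 2, A = -3, then B = 6.
Hence p_{10} = -3·10 + 6 + 2·1024 = 2024.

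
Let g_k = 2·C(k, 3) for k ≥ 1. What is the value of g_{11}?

330

C(11, 3) = 165, so g_{11} = 330.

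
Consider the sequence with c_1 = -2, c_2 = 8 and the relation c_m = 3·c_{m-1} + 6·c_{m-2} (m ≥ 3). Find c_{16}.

Iterate the recurrence:
c_3 = 12;  c_4 = 84;  c_5 = 324;  …;  c_{13} = 44652708;  c_{14} = 195234948;  c_{15} = 853621092;  c_{16} = 3732272964.

3732272964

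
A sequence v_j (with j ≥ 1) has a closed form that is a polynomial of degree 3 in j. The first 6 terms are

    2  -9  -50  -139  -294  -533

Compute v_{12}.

-4739

1st diffs: -11, -41, -89, -155, -239.
2nd diffs: -30, -48, -66, -84.
3rd diffs: -18, -18, -18 (constant).
Newton forward-difference form: v_j = 2 + (-11)·C(j-1,1) + (-30)·C(j-1,2) + (-18)·C(j-1,3).
At j = 12: j-1 = 11, so v_{12} = 2 - 121 - 1650 - 2970 = -4739.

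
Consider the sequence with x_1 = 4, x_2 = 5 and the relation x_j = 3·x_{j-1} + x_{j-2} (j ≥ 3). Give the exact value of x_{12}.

878753

Applying the relation repeatedly:
x_3 = 19; x_4 = 62; x_5 = 205; x_6 = 677; x_7 = 2236; x_8 = 7385; x_9 = 24391; x_{10} = 80558; x_{11} = 266065; x_{12} = 878753.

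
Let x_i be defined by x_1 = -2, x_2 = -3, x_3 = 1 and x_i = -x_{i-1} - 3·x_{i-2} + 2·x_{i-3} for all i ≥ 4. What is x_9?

-47

Applying the relation repeatedly:
x_4 = 4  x_5 = -13  x_6 = 3  x_7 = 44  x_8 = -79  x_9 = -47.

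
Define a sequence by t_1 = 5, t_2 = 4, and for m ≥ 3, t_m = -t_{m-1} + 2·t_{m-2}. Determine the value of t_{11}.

Iterate the recurrence:
t_3 = 6  t_4 = 2  t_5 = 10  t_6 = -6  t_7 = 26  t_8 = -38  t_9 = 90  t_{10} = -166  t_{11} = 346.
(Characteristic roots are 1 and -2.)

346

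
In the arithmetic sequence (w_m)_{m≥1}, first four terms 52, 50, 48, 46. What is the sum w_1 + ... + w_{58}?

-290

Common difference d = -2.
w_m = 52 + (m - 1)·(-2).
w_{58} = -62; S = 58·(52 + (-62))/2 = -290.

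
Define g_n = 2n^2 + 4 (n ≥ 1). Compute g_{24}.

g_{24} = 2·24^2 + 4 = 1156.

1156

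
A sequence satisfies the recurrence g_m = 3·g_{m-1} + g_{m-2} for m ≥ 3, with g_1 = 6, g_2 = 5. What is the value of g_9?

Iterate the recurrence:
g_3 = 21, g_4 = 68, g_5 = 225, g_6 = 743, g_7 = 2454, g_8 = 8105, g_9 = 26769.

26769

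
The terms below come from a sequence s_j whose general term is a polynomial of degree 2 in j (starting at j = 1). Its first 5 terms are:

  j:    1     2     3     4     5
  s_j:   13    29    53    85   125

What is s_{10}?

445

1st diffs: 16, 24, 32, 40.
2nd diffs: 8, 8, 8 (constant).
So s_j = 4j^2 + 4j + 5.
Evaluating at j = 10 gives s_{10} = 445.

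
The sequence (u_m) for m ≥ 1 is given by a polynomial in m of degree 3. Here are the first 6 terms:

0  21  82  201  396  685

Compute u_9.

1st diffs: 21, 61, 119, 195, 289.
2nd diffs: 40, 58, 76, 94.
3rd diffs: 18, 18, 18 (constant).
Newton forward-difference form: u_m = 21·C(m-1,1) + 40·C(m-1,2) + 18·C(m-1,3).
At m = 9: m-1 = 8, so u_9 = 168 + 1120 + 1008 = 2296.

2296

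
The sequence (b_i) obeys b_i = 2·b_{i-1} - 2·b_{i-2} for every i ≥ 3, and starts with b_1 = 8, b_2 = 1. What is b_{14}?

-64

Applying the relation repeatedly:
b_3 = -14, b_4 = -30, b_5 = -32, …, b_{11} = -224, b_{12} = -480, b_{13} = -512, b_{14} = -64.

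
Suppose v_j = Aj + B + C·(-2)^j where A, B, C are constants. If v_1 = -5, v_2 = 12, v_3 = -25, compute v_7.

At j = 1, 2, 3: A + B - 2C = -5; 2A + B + 4C = 12; 3A + B - 8C = -25.
Subtracting the first from the second: A + 6C = 17.
Subtracting the second from the third: A - 12C = -37.
Solving: C = 3, A = -1, then B = 2.
Hence v_7 = -1·7 + 2 + 3·(-128) = -389.

-389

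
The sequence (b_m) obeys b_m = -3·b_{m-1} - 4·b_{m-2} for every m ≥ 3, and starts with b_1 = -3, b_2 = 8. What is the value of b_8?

-188

Applying the relation repeatedly:
b_3 = -12; b_4 = 4; b_5 = 36; b_6 = -124; b_7 = 228; b_8 = -188.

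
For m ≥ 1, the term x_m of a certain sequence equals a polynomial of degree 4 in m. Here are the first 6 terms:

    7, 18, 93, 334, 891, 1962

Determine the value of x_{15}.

1st diffs: 11, 75, 241, 557, 1071.
2nd diffs: 64, 166, 316, 514.
3rd diffs: 102, 150, 198.
4th diffs: 48, 48 (constant).
Newton forward-difference form: x_m = 7 + 11·C(m-1,1) + 64·C(m-1,2) + 102·C(m-1,3) + 48·C(m-1,4).
At m = 15: m-1 = 14, so x_{15} = 7 + 154 + 5824 + 37128 + 48048 = 91161.

91161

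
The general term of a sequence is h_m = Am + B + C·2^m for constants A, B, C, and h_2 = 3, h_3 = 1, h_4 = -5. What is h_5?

Write the equations: 2A + B + 4C = 3; 3A + B + 8C = 1; 4A + B + 16C = -5.
Subtracting the first from the second: A + 4C = -2.
Subtracting the second from the third: A + 8C = -6.
Solving: C = -1, A = 2, then B = 3.
So h_m = 2·m + 3 + (-1)·2^m; at m=5 this is -19.

-19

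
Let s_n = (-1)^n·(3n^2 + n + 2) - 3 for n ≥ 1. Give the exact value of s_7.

(-1)^7 = -1; 3n^2 + n + 2 at n=7 is 156; so s_7 = -159.

-159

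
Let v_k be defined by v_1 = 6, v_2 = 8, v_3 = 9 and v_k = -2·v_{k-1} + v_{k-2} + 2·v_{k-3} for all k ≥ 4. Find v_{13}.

4101

v_4 = 2, v_5 = 21, v_6 = -22, v_7 = 69, v_8 = -118, v_9 = 261, v_{10} = -502, v_{11} = 1029, v_{12} = -2038, v_{13} = 4101.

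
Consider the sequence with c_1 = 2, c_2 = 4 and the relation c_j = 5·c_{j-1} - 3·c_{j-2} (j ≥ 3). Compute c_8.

Compute successive terms:
c_3 = 14, c_4 = 58, c_5 = 248, c_6 = 1066, c_7 = 4586, c_8 = 19732.

19732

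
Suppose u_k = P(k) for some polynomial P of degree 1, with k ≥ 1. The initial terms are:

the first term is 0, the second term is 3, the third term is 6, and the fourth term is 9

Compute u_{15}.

42

1st diffs: 3, 3, 3 (constant).
So u_k = 3k - 3.
Evaluating at k = 15 gives u_{15} = 42.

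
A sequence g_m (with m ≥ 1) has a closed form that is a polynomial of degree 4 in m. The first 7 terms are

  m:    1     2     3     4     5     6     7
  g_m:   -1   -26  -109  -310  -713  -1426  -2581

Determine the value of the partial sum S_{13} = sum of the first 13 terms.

1st diffs: -25, -83, -201, -403, -713, -1155.
2nd diffs: -58, -118, -202, -310, -442.
3rd diffs: -60, -84, -108, -132.
4th diffs: -24, -24, -24 (constant).
So g_m = -m^4 - 4m^2 + 2m + 2.
Continuing: …, -4334, -6865, -10378, -15101, …, g_{13} = -29209.
Summing m = 1..13 (13 terms) gives -92339.

-92339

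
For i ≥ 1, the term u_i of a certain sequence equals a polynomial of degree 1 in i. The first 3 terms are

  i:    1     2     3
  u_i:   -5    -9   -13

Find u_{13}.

1st diffs: -4, -4 (constant).
So u_i = -4i - 1.
Evaluating at i = 13 gives u_{13} = -53.

-53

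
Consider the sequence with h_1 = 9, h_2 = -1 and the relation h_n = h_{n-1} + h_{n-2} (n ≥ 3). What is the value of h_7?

Applying the relation repeatedly:
h_3 = 8, h_4 = 7, h_5 = 15, h_6 = 22, h_7 = 37.

37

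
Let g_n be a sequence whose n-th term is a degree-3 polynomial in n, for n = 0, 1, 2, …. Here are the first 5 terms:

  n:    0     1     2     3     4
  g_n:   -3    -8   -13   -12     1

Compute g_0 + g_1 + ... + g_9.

1005

1st diffs: -5, -5, 1, 13.
2nd diffs: 0, 6, 12.
3rd diffs: 6, 6 (constant).
Newton forward-difference form: g_n = -3 + (-5)·C(n,1) + 6·C(n,3).
Continuing: …, 32, 87, 172, 293, …, g_9 = 456.
Summing n = 0..9 (10 terms) gives 1005.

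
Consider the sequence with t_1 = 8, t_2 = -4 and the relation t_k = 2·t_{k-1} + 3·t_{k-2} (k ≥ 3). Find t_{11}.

59056

Compute successive terms:
t_3 = 16, t_4 = 20, t_5 = 88, t_6 = 236, t_7 = 736, t_8 = 2180, t_9 = 6568, t_{10} = 19676, t_{11} = 59056.
(Characteristic roots are 3 and -1.)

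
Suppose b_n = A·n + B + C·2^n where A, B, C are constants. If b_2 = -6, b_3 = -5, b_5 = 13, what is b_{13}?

8149

Plug in n = 2, 3, 5: 2A + B + 4C = -6; 3A + B + 8C = -5; 5A + B + 32C = 13.
Subtracting the first from the second: A + 4C = 1.
Subtracting the second from the third: 2A + 24C = 18.
Solving: C = 1, A = -3, then B = -4.
Hence b_{13} = -3·13 + (-4) + 1·8192 = 8149.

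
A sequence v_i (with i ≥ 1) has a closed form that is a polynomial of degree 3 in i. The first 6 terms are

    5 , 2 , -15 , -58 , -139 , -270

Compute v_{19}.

1st diffs: -3, -17, -43, -81, -131.
2nd diffs: -14, -26, -38, -50.
3rd diffs: -12, -12, -12 (constant).
So v_i = -2i^3 + 5i^2 - 4i + 6.
Evaluating at i = 19 gives v_{19} = -11983.

-11983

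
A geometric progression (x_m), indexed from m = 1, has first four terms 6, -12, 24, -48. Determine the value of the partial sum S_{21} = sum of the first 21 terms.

Common ratio r = -2.
x_m = 6·(-2)^(m-1).
S = 6·((-2)^21 - 1)/(-2 - 1) = 6·(-2097152 - 1)/(-3) = 4194306.

4194306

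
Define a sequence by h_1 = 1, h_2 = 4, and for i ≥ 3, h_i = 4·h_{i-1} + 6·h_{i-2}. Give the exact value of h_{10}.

Compute successive terms:
h_3 = 22;  h_4 = 112;  h_5 = 580;  h_6 = 2992;  h_7 = 15448;  h_8 = 79744;  h_9 = 411664;  h_{10} = 2125120.

2125120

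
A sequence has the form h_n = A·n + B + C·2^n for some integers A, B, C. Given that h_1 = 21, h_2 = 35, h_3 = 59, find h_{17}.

655435

The three given values yield: A + B + 2C = 21; 2A + B + 4C = 35; 3A + B + 8C = 59.
Subtracting the first from the second: A + 2C = 14.
Subtracting the second from the third: A + 4C = 24.
Solving: C = 5, A = 4, then B = 7.
So h_n = 4·n + 7 + 5·2^n; at n=17 this is 655435.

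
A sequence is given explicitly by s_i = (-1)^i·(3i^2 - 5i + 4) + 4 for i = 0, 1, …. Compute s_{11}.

(-1)^11 = -1; 3i^2 - 5i + 4 at i=11 is 312; so s_{11} = -308.

-308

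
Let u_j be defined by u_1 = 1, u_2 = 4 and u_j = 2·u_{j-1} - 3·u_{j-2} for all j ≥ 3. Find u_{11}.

u_3 = 5; u_4 = -2; u_5 = -19; u_6 = -32; u_7 = -7; u_8 = 82; u_9 = 185; u_{10} = 124; u_{11} = -307.

-307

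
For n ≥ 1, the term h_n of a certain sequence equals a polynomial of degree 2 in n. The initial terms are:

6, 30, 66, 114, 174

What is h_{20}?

2514

1st diffs: 24, 36, 48, 60.
2nd diffs: 12, 12, 12 (constant).
Newton forward-difference form: h_n = 6 + 24·C(n-1,1) + 12·C(n-1,2).
At n = 20: n-1 = 19, so h_{20} = 6 + 456 + 2052 = 2514.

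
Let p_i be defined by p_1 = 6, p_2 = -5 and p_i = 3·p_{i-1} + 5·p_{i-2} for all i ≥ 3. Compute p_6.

Step forward from the initial values:
p_3 = 15  p_4 = 20  p_5 = 135  p_6 = 505.

505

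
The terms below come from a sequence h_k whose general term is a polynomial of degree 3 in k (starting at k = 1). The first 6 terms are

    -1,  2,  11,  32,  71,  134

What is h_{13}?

1st diffs: 3, 9, 21, 39, 63.
2nd diffs: 6, 12, 18, 24.
3rd diffs: 6, 6, 6 (constant).
Newton forward-difference form: h_k = -1 + 3·C(k-1,1) + 6·C(k-1,2) + 6·C(k-1,3).
At k = 13: k-1 = 12, so h_{13} = -1 + 36 + 396 + 1320 = 1751.

1751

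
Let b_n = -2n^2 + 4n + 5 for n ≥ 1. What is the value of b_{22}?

b_{22} = -2·22^2 + 4·22 + 5 = -875.

-875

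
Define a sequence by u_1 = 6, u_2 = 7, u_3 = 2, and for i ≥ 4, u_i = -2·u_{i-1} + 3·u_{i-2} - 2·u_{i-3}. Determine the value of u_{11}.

-15454

Compute successive terms:
u_4 = 5  u_5 = -18  u_6 = 47  u_7 = -158  u_8 = 493  u_9 = -1554  u_{10} = 4903  u_{11} = -15454.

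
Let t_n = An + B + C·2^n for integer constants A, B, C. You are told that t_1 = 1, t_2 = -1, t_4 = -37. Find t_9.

Write the equations: A + B + 2C = 1; 2A + B + 4C = -1; 4A + B + 16C = -37.
Subtracting the first from the second: A + 2C = -2.
Subtracting the second from the third: 2A + 12C = -36.
Solving: C = -4, A = 6, then B = 3.
Hence t_9 = 6·9 + 3 + (-4)·512 = -1991.

-1991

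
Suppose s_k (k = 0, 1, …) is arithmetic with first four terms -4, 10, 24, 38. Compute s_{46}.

Common difference d = 14.
s_k = -4 + (k - 0)·14.
s_{46} = -4 + 46·14 = 640.

640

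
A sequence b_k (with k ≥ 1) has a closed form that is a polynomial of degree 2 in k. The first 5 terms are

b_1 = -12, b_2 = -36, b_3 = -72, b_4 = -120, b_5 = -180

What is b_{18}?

1st diffs: -24, -36, -48, -60.
2nd diffs: -12, -12, -12 (constant).
Newton forward-difference form: b_k = -12 + (-24)·C(k-1,1) + (-12)·C(k-1,2).
At k = 18: k-1 = 17, so b_{18} = -12 - 408 - 1632 = -2052.

-2052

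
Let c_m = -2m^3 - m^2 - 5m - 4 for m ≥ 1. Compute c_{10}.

-2154

c_{10} = -2·10^3 - 1·10^2 - 5·10 - 4 = -2154.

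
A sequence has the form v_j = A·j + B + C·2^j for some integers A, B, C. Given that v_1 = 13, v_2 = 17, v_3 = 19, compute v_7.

At j = 1, 2, 3: A + B + 2C = 13; 2A + B + 4C = 17; 3A + B + 8C = 19.
Subtracting the first from the second: A + 2C = 4.
Subtracting the second from the third: A + 4C = 2.
Solving: C = -1, A = 6, then B = 9.
Hence v_7 = 6·7 + 9 + (-1)·128 = -77.

-77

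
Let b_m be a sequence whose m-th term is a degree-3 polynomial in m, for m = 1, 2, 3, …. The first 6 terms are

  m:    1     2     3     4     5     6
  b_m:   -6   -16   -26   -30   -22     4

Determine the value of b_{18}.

3904

1st diffs: -10, -10, -4, 8, 26.
2nd diffs: 0, 6, 12, 18.
3rd diffs: 6, 6, 6 (constant).
So b_m = m^3 - 6m^2 + m - 2.
Evaluating at m = 18 gives b_{18} = 3904.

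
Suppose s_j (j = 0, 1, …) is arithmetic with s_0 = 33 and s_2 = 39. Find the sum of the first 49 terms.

5145

Common difference d = (39 - 33) / (2 - 0) = 3.
s_j = 33 + (j - 0)·3.
s_{48} = 177; S = 49·(33 + 177)/2 = 5145.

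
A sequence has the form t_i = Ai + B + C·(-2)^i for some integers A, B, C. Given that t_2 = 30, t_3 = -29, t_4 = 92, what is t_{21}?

The three given values yield: 2A + B + 4C = 30; 3A + B - 8C = -29; 4A + B + 16C = 92.
Subtracting the first from the second: A - 12C = -59.
Subtracting the second from the third: A + 24C = 121.
Solving: C = 5, A = 1, then B = 8.
So t_i = 1·i + 8 + 5·(-2)^i; at i=21 this is -10485731.

-10485731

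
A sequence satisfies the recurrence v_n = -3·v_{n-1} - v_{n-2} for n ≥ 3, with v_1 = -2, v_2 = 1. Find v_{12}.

Iterate the recurrence:
v_3 = -1; v_4 = 2; v_5 = -5; v_6 = 13; v_7 = -34; v_8 = 89; v_9 = -233; v_{10} = 610; v_{11} = -1597; v_{12} = 4181.

4181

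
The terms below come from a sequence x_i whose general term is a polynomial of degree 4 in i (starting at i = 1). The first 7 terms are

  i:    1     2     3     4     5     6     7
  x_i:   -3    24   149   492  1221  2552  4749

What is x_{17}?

166749

1st diffs: 27, 125, 343, 729, 1331, 2197.
2nd diffs: 98, 218, 386, 602, 866.
3rd diffs: 120, 168, 216, 264.
4th diffs: 48, 48, 48 (constant).
Newton forward-difference form: x_i = -3 + 27·C(i-1,1) + 98·C(i-1,2) + 120·C(i-1,3) + 48·C(i-1,4).
At i = 17: i-1 = 16, so x_{17} = -3 + 432 + 11760 + 67200 + 87360 = 166749.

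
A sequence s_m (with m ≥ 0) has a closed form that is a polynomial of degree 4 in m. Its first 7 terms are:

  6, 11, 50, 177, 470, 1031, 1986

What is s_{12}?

26070

1st diffs: 5, 39, 127, 293, 561, 955.
2nd diffs: 34, 88, 166, 268, 394.
3rd diffs: 54, 78, 102, 126.
4th diffs: 24, 24, 24 (constant).
So s_m = m^4 + 3m^3 + m^2 + 6.
Evaluating at m = 12 gives s_{12} = 26070.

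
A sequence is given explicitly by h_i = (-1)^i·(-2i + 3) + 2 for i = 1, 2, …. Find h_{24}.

-43

(-1)^24 = 1; -2i + 3 at i=24 is -45; so h_{24} = -43.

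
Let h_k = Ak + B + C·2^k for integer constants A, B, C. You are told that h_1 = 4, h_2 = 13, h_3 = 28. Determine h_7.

400

At k = 1, 2, 3: A + B + 2C = 4; 2A + B + 4C = 13; 3A + B + 8C = 28.
Subtracting the first from the second: A + 2C = 9.
Subtracting the second from the third: A + 4C = 15.
Solving: C = 3, A = 3, then B = -5.
Hence h_7 = 3·7 + (-5) + 3·128 = 400.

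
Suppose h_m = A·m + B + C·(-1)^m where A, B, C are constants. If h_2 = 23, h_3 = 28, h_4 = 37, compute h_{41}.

294

Write the equations: 2A + B + C = 23; 3A + B - C = 28; 4A + B + C = 37.
Subtracting the first from the second: A - 2C = 5.
Subtracting the second from the third: A + 2C = 9.
Solving: C = 1, A = 7, then B = 8.
Hence h_{41} = 7·41 + 8 + 1·(-1) = 294.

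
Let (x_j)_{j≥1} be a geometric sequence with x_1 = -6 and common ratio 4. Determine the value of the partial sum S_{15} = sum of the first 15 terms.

-2147483646

x_j = (-6)·4^(j-1).
S = (-6)·(4^15 - 1)/(4 - 1) = (-6)·(1073741824 - 1)/(3) = -2147483646.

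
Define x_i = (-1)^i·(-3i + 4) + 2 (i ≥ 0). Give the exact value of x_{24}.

-66

(-1)^24 = 1; -3i + 4 at i=24 is -68; so x_{24} = -66.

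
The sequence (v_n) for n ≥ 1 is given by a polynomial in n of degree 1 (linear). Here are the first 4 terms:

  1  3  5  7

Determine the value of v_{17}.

1st diffs: 2, 2, 2 (constant).
So v_n = 2n - 1.
Evaluating at n = 17 gives v_{17} = 33.

33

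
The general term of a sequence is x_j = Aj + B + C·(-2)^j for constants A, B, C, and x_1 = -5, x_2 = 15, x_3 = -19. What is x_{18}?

At j = 1, 2, 3: A + B - 2C = -5; 2A + B + 4C = 15; 3A + B - 8C = -19.
Subtracting the first from the second: A + 6C = 20.
Subtracting the second from the third: A - 12C = -34.
Solving: C = 3, A = 2, then B = -1.
Therefore x_{18} = 36 + (-1) + 3·262144 = 786467.

786467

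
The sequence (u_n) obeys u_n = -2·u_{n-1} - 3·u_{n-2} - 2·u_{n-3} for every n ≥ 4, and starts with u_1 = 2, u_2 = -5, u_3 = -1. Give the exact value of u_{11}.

35

Applying the relation repeatedly:
u_4 = 13  u_5 = -13  u_6 = -11  u_7 = 35  u_8 = -11  u_9 = -61  u_{10} = 85  u_{11} = 35.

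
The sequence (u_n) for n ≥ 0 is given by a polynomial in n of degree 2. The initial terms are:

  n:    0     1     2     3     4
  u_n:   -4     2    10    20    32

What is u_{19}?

1st diffs: 6, 8, 10, 12.
2nd diffs: 2, 2, 2 (constant).
So u_n = n^2 + 5n - 4.
Evaluating at n = 19 gives u_{19} = 452.

452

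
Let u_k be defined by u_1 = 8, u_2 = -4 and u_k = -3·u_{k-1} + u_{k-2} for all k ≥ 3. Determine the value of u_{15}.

Iterate the recurrence:
u_3 = 20;  u_4 = -64;  u_5 = 212;  …;  u_{12} = -908620;  u_{13} = 3000968;  u_{14} = -9911524;  u_{15} = 32735540.

32735540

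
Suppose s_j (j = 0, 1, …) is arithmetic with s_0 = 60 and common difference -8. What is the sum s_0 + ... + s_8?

s_j = 60 + (j - 0)·(-8).
s_8 = -4; S = 9·(60 + (-4))/2 = 252.

252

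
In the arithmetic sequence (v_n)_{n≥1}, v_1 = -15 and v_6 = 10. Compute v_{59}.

275

Common difference d = (10 - (-15)) / (6 - 1) = 5.
v_n = -15 + (n - 1)·5.
v_{59} = -15 + 58·5 = 275.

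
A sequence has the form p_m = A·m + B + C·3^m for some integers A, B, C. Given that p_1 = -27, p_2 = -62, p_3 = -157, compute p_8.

-32852

Plug in m = 1, 2, 3: A + B + 3C = -27; 2A + B + 9C = -62; 3A + B + 27C = -157.
Subtracting the first from the second: A + 6C = -35.
Subtracting the second from the third: A + 18C = -95.
Solving: C = -5, A = -5, then B = -7.
Therefore p_8 = -40 + (-7) + (-5)·6561 = -32852.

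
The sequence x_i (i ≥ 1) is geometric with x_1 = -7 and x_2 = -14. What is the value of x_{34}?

-60129542144

Common ratio r = 2.
x_i = (-7)·2^(i-1).
x_{34} = (-7)·2^33 = -60129542144.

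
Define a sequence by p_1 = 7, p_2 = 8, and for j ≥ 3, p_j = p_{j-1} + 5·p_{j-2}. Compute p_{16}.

21788363

Iterate the recurrence:
p_3 = 43  p_4 = 83  p_5 = 298  …  p_{13} = 1005343  p_{14} = 2793608  p_{15} = 7820323  p_{16} = 21788363.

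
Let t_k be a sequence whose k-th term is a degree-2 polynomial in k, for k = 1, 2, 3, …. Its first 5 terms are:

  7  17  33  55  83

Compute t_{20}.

1st diffs: 10, 16, 22, 28.
2nd diffs: 6, 6, 6 (constant).
Newton forward-difference form: t_k = 7 + 10·C(k-1,1) + 6·C(k-1,2).
At k = 20: k-1 = 19, so t_{20} = 7 + 190 + 1026 = 1223.

1223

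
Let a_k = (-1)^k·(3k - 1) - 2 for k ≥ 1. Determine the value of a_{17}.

-52

(-1)^17 = -1; 3k - 1 at k=17 is 50; so a_{17} = -52.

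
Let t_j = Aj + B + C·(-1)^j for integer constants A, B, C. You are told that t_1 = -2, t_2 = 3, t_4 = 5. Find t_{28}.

At j = 1, 2, 4: A + B - C = -2; 2A + B + C = 3; 4A + B + C = 5.
Subtracting the first from the second: A + 2C = 5.
Subtracting the second from the third: 2A = 2.
Solving: C = 2, A = 1, then B = -1.
Therefore t_{28} = 28 + (-1) + 2·1 = 29.

29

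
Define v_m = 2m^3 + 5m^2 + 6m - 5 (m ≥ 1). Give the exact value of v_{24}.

v_{24} = 2·24^3 + 5·24^2 + 6·24 - 5 = 30667.

30667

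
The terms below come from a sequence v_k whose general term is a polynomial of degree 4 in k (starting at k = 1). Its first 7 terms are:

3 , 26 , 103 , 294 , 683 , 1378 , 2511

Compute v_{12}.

21046

1st diffs: 23, 77, 191, 389, 695, 1133.
2nd diffs: 54, 114, 198, 306, 438.
3rd diffs: 60, 84, 108, 132.
4th diffs: 24, 24, 24 (constant).
Newton forward-difference form: v_k = 3 + 23·C(k-1,1) + 54·C(k-1,2) + 60·C(k-1,3) + 24·C(k-1,4).
At k = 12: k-1 = 11, so v_{12} = 3 + 253 + 2970 + 9900 + 7920 = 21046.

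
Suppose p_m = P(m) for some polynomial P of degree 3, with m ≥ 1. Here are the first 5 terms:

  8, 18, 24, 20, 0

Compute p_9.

1st diffs: 10, 6, -4, -20.
2nd diffs: -4, -10, -16.
3rd diffs: -6, -6 (constant).
So p_m = -m^3 + 4m^2 + 5m.
Evaluating at m = 9 gives p_9 = -360.

-360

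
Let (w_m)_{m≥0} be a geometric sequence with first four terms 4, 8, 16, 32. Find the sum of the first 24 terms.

Common ratio r = 2.
w_m = 4·2^(m-0).
S = 4·(2^24 - 1)/(2 - 1) = 4·(16777216 - 1)/(1) = 67108860.

67108860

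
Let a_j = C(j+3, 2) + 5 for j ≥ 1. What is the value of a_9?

71

C(12, 2) = 66, so a_9 = 71.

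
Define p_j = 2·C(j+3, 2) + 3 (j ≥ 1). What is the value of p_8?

113

C(11, 2) = 55, so p_8 = 113.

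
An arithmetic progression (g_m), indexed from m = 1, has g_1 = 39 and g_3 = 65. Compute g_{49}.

663

Common difference d = (65 - 39) / (3 - 1) = 13.
g_m = 39 + (m - 1)·13.
g_{49} = 39 + 48·13 = 663.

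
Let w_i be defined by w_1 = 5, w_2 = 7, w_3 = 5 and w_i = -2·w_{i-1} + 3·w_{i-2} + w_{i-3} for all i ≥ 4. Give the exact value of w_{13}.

Compute successive terms:
w_4 = 16;  w_5 = -10;  w_6 = 73;  w_7 = -160;  w_8 = 529;  w_9 = -1465;  w_{10} = 4357;  w_{11} = -12580;  w_{12} = 36766;  w_{13} = -106915.

-106915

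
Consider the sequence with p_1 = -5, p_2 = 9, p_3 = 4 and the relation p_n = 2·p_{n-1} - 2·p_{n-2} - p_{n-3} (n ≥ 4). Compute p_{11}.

Compute successive terms:
p_4 = -5, p_5 = -27, p_6 = -48, p_7 = -37, p_8 = 49, p_9 = 220, p_{10} = 379, p_{11} = 269.

269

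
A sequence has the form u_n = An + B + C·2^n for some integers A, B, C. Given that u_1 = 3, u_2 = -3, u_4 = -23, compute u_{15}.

-32819

Write the equations: A + B + 2C = 3; 2A + B + 4C = -3; 4A + B + 16C = -23.
Subtracting the first from the second: A + 2C = -6.
Subtracting the second from the third: 2A + 12C = -20.
Solving: C = -1, A = -4, then B = 9.
Therefore u_{15} = -60 + 9 + (-1)·32768 = -32819.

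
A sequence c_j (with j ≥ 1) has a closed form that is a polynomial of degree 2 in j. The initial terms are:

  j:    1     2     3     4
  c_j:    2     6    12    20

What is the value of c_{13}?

1st diffs: 4, 6, 8.
2nd diffs: 2, 2 (constant).
Newton forward-difference form: c_j = 2 + 4·C(j-1,1) + 2·C(j-1,2).
At j = 13: j-1 = 12, so c_{13} = 2 + 48 + 132 = 182.

182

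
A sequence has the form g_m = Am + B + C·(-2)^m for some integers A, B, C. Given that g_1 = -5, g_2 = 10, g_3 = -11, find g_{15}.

The three given values yield: A + B - 2C = -5; 2A + B + 4C = 10; 3A + B - 8C = -11.
Subtracting the first from the second: A + 6C = 15.
Subtracting the second from the third: A - 12C = -21.
Solving: C = 2, A = 3, then B = -4.
Therefore g_{15} = 45 + (-4) + 2·(-32768) = -65495.

-65495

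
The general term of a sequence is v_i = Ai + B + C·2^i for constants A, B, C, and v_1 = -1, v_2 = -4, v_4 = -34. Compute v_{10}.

-3040

Plug in i = 1, 2, 4: A + B + 2C = -1; 2A + B + 4C = -4; 4A + B + 16C = -34.
Subtracting the first from the second: A + 2C = -3.
Subtracting the second from the third: 2A + 12C = -30.
Solving: C = -3, A = 3, then B = 2.
Therefore v_{10} = 30 + 2 + (-3)·1024 = -3040.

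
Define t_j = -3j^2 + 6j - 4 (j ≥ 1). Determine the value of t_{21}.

t_{21} = -3·21^2 + 6·21 - 4 = -1201.

-1201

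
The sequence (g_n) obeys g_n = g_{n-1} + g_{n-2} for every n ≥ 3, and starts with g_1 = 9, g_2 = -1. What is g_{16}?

2783

Iterate the recurrence:
g_3 = 8, g_4 = 7, g_5 = 15, …, g_{13} = 657, g_{14} = 1063, g_{15} = 1720, g_{16} = 2783.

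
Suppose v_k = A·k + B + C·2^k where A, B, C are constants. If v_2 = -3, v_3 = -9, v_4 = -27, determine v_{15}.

-98217

At k = 2, 3, 4: 2A + B + 4C = -3; 3A + B + 8C = -9; 4A + B + 16C = -27.
Subtracting the first from the second: A + 4C = -6.
Subtracting the second from the third: A + 8C = -18.
Solving: C = -3, A = 6, then B = -3.
Hence v_{15} = 6·15 + (-3) + (-3)·32768 = -98217.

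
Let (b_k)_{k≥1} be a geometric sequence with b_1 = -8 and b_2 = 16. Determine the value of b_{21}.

Common ratio r = -2.
b_k = (-8)·(-2)^(k-1).
b_{21} = (-8)·(-2)^20 = -8388608.

-8388608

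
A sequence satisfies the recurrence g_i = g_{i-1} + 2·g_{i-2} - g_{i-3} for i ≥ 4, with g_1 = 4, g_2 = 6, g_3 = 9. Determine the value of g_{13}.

Compute successive terms:
g_4 = 17; g_5 = 29; g_6 = 54; g_7 = 95; g_8 = 174; g_9 = 310; g_{10} = 563; g_{11} = 1009; g_{12} = 1825; g_{13} = 3280.

3280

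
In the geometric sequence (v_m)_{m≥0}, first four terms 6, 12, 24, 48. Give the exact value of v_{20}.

6291456

Common ratio r = 2.
v_m = 6·2^(m-0).
v_{20} = 6·2^20 = 6291456.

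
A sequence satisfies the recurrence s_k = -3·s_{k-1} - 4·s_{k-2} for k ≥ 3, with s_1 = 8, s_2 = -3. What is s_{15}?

s_3 = -23; s_4 = 81; s_5 = -151; …; s_{12} = 15441; s_{13} = -42967; s_{14} = 67137; s_{15} = -29543.

-29543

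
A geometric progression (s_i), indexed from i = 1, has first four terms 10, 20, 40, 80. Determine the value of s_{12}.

20480

Common ratio r = 2.
s_i = 10·2^(i-1).
s_{12} = 10·2^11 = 20480.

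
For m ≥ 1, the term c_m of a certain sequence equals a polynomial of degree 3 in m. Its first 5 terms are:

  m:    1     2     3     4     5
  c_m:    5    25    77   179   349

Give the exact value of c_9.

2069

1st diffs: 20, 52, 102, 170.
2nd diffs: 32, 50, 68.
3rd diffs: 18, 18 (constant).
So c_m = 3m^3 - 2m^2 + 5m - 1.
Evaluating at m = 9 gives c_9 = 2069.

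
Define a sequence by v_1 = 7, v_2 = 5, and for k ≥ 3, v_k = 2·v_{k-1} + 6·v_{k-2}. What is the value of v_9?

97648

Iterate the recurrence:
v_3 = 52, v_4 = 134, v_5 = 580, v_6 = 1964, v_7 = 7408, v_8 = 26600, v_9 = 97648.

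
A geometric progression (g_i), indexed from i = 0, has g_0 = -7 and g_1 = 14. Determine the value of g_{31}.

15032385536

Common ratio r = -2.
g_i = (-7)·(-2)^(i-0).
g_{31} = (-7)·(-2)^31 = 15032385536.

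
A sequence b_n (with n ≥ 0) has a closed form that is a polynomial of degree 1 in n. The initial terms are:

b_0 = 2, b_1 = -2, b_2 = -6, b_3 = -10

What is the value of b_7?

1st diffs: -4, -4, -4 (constant).
So b_n = -4n + 2.
Evaluating at n = 7 gives b_7 = -26.

-26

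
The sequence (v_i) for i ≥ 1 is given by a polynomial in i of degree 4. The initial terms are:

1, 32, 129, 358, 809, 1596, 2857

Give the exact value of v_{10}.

11224

1st diffs: 31, 97, 229, 451, 787, 1261.
2nd diffs: 66, 132, 222, 336, 474.
3rd diffs: 66, 90, 114, 138.
4th diffs: 24, 24, 24 (constant).
Newton forward-difference form: v_i = 1 + 31·C(i-1,1) + 66·C(i-1,2) + 66·C(i-1,3) + 24·C(i-1,4).
At i = 10: i-1 = 9, so v_{10} = 1 + 279 + 2376 + 5544 + 3024 = 11224.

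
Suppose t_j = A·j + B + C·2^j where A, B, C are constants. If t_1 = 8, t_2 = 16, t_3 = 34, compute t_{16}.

327648

Plug in j = 1, 2, 3: A + B + 2C = 8; 2A + B + 4C = 16; 3A + B + 8C = 34.
Subtracting the first from the second: A + 2C = 8.
Subtracting the second from the third: A + 4C = 18.
Solving: C = 5, A = -2, then B = 0.
Hence t_{16} = -2·16 + 0 + 5·65536 = 327648.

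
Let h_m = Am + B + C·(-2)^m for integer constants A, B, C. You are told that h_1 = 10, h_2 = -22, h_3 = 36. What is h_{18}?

-1310754

Write the equations: A + B - 2C = 10; 2A + B + 4C = -22; 3A + B - 8C = 36.
Subtracting the first from the second: A + 6C = -32.
Subtracting the second from the third: A - 12C = 58.
Solving: C = -5, A = -2, then B = 2.
Therefore h_{18} = -36 + 2 + (-5)·262144 = -1310754.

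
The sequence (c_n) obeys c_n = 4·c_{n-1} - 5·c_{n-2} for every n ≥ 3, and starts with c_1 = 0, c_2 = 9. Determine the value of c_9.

-3024

c_3 = 36;  c_4 = 99;  c_5 = 216;  c_6 = 369;  c_7 = 396;  c_8 = -261;  c_9 = -3024.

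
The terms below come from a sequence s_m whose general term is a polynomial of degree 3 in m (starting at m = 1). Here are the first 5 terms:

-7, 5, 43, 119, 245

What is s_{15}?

6895

1st diffs: 12, 38, 76, 126.
2nd diffs: 26, 38, 50.
3rd diffs: 12, 12 (constant).
So s_m = 2m^3 + m^2 - 5m - 5.
Evaluating at m = 15 gives s_{15} = 6895.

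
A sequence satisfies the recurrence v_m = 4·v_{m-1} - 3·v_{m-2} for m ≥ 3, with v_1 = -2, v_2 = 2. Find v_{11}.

Step forward from the initial values:
v_3 = 14  v_4 = 50  v_5 = 158  v_6 = 482  v_7 = 1454  v_8 = 4370  v_9 = 13118  v_{10} = 39362  v_{11} = 118094.
(Characteristic roots are 3 and 1.)

118094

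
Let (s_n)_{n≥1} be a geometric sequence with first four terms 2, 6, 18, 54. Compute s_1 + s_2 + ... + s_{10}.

59048

Common ratio r = 3.
s_n = 2·3^(n-1).
S = 2·(3^10 - 1)/(3 - 1) = 2·(59049 - 1)/(2) = 59048.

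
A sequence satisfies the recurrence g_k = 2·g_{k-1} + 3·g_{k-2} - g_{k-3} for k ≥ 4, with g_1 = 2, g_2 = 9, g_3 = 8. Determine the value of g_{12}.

183791

Applying the relation repeatedly:
g_4 = 41; g_5 = 97; g_6 = 309; g_7 = 868; g_8 = 2566; g_9 = 7427; g_{10} = 21684; g_{11} = 63083; g_{12} = 183791.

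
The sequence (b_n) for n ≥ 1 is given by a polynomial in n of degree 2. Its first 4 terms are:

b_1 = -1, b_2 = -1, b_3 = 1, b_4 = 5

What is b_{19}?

1st diffs: 0, 2, 4.
2nd diffs: 2, 2 (constant).
Newton forward-difference form: b_n = -1 + 2·C(n-1,2).
At n = 19: n-1 = 18, so b_{19} = -1 + 306 = 305.

305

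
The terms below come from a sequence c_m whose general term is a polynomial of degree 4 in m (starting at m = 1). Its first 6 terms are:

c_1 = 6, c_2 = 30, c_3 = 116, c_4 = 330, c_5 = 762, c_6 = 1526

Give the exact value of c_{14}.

41190

1st diffs: 24, 86, 214, 432, 764.
2nd diffs: 62, 128, 218, 332.
3rd diffs: 66, 90, 114.
4th diffs: 24, 24 (constant).
So c_m = m^4 + m^3 + 2m + 2.
Evaluating at m = 14 gives c_{14} = 41190.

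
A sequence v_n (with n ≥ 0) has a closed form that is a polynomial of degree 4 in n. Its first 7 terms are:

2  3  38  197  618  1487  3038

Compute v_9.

14843

1st diffs: 1, 35, 159, 421, 869, 1551.
2nd diffs: 34, 124, 262, 448, 682.
3rd diffs: 90, 138, 186, 234.
4th diffs: 48, 48, 48 (constant).
Newton forward-difference form: v_n = 2 + 1·C(n,1) + 34·C(n,2) + 90·C(n,3) + 48·C(n,4).
At n = 9: n = 9, so v_9 = 2 + 9 + 1224 + 7560 + 6048 = 14843.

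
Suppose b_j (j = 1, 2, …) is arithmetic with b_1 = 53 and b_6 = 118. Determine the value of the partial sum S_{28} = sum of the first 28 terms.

6398

Common difference d = (118 - 53) / (6 - 1) = 13.
b_j = 53 + (j - 1)·13.
b_{28} = 404; S = 28·(53 + 404)/2 = 6398.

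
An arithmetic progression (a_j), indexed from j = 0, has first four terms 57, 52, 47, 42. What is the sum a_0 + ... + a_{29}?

Common difference d = -5.
a_j = 57 + (j - 0)·(-5).
a_{29} = -88; S = 30·(57 + (-88))/2 = -465.

-465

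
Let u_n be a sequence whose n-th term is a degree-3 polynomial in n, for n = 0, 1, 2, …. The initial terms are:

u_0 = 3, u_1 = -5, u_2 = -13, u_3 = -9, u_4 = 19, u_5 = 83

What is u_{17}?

1st diffs: -8, -8, 4, 28, 64.
2nd diffs: 0, 12, 24, 36.
3rd diffs: 12, 12, 12 (constant).
Newton forward-difference form: u_n = 3 + (-8)·C(n,1) + 12·C(n,3).
At n = 17: n = 17, so u_{17} = 3 - 136 + 8160 = 8027.

8027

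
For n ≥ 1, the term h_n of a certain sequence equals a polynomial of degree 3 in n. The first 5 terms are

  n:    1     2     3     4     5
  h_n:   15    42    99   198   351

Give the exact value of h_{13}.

4959

1st diffs: 27, 57, 99, 153.
2nd diffs: 30, 42, 54.
3rd diffs: 12, 12 (constant).
Newton forward-difference form: h_n = 15 + 27·C(n-1,1) + 30·C(n-1,2) + 12·C(n-1,3).
At n = 13: n-1 = 12, so h_{13} = 15 + 324 + 1980 + 2640 = 4959.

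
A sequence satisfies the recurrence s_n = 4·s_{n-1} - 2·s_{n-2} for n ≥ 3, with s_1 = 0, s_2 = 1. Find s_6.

164

Iterate the recurrence:
s_3 = 4  s_4 = 14  s_5 = 48  s_6 = 164.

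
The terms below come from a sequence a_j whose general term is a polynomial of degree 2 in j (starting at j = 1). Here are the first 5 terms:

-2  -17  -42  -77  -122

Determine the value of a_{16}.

-1277

1st diffs: -15, -25, -35, -45.
2nd diffs: -10, -10, -10 (constant).
Newton forward-difference form: a_j = -2 + (-15)·C(j-1,1) + (-10)·C(j-1,2).
At j = 16: j-1 = 15, so a_{16} = -2 - 225 - 1050 = -1277.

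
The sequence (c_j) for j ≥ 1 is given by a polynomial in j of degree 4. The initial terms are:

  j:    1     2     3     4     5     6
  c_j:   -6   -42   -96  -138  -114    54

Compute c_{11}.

1st diffs: -36, -54, -42, 24, 168.
2nd diffs: -18, 12, 66, 144.
3rd diffs: 30, 54, 78.
4th diffs: 24, 24 (constant).
Newton forward-difference form: c_j = -6 + (-36)·C(j-1,1) + (-18)·C(j-1,2) + 30·C(j-1,3) + 24·C(j-1,4).
At j = 11: j-1 = 10, so c_{11} = -6 - 360 - 810 + 3600 + 5040 = 7464.

7464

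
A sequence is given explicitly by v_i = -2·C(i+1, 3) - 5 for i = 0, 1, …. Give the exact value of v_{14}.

-915

C(15, 3) = 455, so v_{14} = -915.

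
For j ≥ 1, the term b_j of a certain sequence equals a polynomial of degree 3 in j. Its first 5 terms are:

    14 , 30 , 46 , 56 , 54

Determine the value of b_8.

-84

1st diffs: 16, 16, 10, -2.
2nd diffs: 0, -6, -12.
3rd diffs: -6, -6 (constant).
Newton forward-difference form: b_j = 14 + 16·C(j-1,1) + (-6)·C(j-1,3).
At j = 8: j-1 = 7, so b_8 = 14 + 112 - 210 = -84.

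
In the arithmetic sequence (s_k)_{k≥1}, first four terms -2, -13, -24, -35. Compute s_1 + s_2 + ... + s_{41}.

-9102

Common difference d = -11.
s_k = -2 + (k - 1)·(-11).
s_{41} = -442; S = 41·(-2 + (-442))/2 = -9102.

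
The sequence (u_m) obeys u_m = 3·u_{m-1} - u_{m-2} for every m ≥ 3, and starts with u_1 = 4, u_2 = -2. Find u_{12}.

-62482

Compute successive terms:
u_3 = -10; u_4 = -28; u_5 = -74; u_6 = -194; u_7 = -508; u_8 = -1330; u_9 = -3482; u_{10} = -9116; u_{11} = -23866; u_{12} = -62482.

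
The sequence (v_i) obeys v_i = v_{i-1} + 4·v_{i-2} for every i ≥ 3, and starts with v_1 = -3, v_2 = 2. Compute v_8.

-418

Applying the relation repeatedly:
v_3 = -10  v_4 = -2  v_5 = -42  v_6 = -50  v_7 = -218  v_8 = -418.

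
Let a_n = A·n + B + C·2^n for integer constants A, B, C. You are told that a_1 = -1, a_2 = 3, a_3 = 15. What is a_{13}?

Write the equations: A + B + 2C = -1; 2A + B + 4C = 3; 3A + B + 8C = 15.
Subtracting the first from the second: A + 2C = 4.
Subtracting the second from the third: A + 4C = 12.
Solving: C = 4, A = -4, then B = -5.
So a_n = -4·n + (-5) + 4·2^n; at n=13 this is 32711.

32711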